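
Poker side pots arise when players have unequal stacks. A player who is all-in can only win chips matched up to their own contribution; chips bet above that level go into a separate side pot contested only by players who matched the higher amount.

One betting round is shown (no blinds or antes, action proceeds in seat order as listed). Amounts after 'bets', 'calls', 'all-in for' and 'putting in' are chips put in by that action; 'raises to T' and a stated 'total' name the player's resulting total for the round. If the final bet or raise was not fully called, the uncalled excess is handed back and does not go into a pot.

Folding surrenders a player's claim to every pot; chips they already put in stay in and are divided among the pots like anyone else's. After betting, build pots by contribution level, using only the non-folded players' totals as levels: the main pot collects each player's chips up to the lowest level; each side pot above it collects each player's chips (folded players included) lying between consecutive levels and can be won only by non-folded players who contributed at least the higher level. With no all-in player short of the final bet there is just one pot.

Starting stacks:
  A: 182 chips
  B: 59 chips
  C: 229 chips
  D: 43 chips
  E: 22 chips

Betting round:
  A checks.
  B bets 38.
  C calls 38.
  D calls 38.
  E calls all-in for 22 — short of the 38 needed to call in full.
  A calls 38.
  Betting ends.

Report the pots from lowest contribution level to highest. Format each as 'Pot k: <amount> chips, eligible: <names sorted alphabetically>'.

Pot 1: 110 chips, eligible: A, B, C, D, E
Pot 2: 64 chips, eligible: A, B, C, D

Derivation:
Contributions: A=38, B=38, C=38, D=38, E=22
Pot levels (distinct totals of non-folded players): 22, 38
Layer 1-22: 22 each from A, B, C, D, E = 22*5 = 110 chips; eligible A, B, C, D, E
Layer 23-38: 16 each from A, B, C, D = 16*4 = 64 chips; eligible A, B, C, D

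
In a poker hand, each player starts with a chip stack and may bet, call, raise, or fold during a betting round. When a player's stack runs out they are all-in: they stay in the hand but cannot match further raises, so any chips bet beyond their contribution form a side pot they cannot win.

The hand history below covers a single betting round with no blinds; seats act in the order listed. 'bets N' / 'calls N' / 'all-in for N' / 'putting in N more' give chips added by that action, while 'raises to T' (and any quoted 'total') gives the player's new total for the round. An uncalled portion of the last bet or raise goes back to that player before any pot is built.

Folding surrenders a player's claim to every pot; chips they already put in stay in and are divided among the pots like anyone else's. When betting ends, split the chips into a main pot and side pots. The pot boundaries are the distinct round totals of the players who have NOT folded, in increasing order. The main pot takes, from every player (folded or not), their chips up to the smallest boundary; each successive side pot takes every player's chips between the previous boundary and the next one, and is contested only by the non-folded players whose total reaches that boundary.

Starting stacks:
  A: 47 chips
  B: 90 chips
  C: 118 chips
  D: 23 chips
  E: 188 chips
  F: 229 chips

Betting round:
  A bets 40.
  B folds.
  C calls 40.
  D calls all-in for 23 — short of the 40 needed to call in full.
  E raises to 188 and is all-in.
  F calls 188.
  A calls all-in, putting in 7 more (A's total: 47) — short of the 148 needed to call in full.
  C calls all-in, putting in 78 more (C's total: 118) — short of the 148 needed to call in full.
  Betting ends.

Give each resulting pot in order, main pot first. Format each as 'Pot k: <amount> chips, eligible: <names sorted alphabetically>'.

Contributions: A=47, C=118, D=23, E=188, F=188
Folded: B
Pot levels (distinct totals of non-folded players): 23, 47, 118, 188
Layer 1-23: 23 each from A, C, D, E, F = 23*5 = 115 chips; eligible A, C, D, E, F
Layer 24-47: 24 each from A, C, E, F = 24*4 = 96 chips; eligible A, C, E, F
Layer 48-118: 71 each from C, E, F = 71*3 = 213 chips; eligible C, E, F
Layer 119-188: 70 each from E, F = 70*2 = 140 chips; eligible E, F

Pot 1: 115 chips, eligible: A, C, D, E, F
Pot 2: 96 chips, eligible: A, C, E, F
Pot 3: 213 chips, eligible: C, E, F
Pot 4: 140 chips, eligible: E, F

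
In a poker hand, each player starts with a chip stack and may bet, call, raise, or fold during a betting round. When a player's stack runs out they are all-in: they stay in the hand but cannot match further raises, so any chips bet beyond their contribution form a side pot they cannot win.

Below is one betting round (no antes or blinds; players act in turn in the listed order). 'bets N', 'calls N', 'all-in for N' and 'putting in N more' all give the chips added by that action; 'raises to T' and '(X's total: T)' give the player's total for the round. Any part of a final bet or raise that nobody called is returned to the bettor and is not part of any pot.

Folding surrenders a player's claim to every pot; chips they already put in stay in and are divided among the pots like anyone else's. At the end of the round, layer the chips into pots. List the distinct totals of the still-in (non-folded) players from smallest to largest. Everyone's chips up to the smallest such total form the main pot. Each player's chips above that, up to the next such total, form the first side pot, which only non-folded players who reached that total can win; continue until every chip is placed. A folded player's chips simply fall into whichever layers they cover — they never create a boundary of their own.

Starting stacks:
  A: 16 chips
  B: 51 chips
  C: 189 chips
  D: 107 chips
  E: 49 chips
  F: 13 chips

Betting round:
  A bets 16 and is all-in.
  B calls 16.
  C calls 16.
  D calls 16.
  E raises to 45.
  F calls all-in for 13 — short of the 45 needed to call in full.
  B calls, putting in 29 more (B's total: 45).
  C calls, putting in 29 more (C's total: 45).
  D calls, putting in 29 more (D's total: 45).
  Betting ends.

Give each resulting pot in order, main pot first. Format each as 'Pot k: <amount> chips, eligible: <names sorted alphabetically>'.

Contributions: A=16, B=45, C=45, D=45, E=45, F=13
Pot levels (distinct totals of non-folded players): 13, 16, 45
Layer 1-13: 13 each from A, B, C, D, E, F = 13*6 = 78 chips; eligible A, B, C, D, E, F
Layer 14-16: 3 each from A, B, C, D, E = 3*5 = 15 chips; eligible A, B, C, D, E
Layer 17-45: 29 each from B, C, D, E = 29*4 = 116 chips; eligible B, C, D, E

Pot 1: 78 chips, eligible: A, B, C, D, E, F
Pot 2: 15 chips, eligible: A, B, C, D, E
Pot 3: 116 chips, eligible: B, C, D, E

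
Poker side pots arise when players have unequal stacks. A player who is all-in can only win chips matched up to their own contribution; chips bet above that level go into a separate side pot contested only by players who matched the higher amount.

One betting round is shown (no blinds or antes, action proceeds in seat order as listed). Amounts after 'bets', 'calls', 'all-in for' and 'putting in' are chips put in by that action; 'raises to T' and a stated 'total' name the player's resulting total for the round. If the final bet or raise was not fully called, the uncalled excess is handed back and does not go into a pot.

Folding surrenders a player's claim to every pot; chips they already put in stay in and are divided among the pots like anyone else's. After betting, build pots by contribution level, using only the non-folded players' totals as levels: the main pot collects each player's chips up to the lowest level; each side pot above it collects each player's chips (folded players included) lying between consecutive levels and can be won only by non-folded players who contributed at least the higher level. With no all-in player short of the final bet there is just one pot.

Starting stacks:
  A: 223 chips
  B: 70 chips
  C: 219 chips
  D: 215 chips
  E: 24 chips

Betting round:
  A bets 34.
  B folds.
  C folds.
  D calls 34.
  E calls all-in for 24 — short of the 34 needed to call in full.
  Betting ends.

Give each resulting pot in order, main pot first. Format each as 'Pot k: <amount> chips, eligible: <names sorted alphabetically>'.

Pot 1: 72 chips, eligible: A, D, E
Pot 2: 20 chips, eligible: A, D

Derivation:
Contributions: A=34, D=34, E=24
Folded: B, C
Pot levels (distinct totals of non-folded players): 24, 34
Layer 1-24: 24 each from A, D, E = 24*3 = 72 chips; eligible A, D, E
Layer 25-34: 10 each from A, D = 10*2 = 20 chips; eligible A, D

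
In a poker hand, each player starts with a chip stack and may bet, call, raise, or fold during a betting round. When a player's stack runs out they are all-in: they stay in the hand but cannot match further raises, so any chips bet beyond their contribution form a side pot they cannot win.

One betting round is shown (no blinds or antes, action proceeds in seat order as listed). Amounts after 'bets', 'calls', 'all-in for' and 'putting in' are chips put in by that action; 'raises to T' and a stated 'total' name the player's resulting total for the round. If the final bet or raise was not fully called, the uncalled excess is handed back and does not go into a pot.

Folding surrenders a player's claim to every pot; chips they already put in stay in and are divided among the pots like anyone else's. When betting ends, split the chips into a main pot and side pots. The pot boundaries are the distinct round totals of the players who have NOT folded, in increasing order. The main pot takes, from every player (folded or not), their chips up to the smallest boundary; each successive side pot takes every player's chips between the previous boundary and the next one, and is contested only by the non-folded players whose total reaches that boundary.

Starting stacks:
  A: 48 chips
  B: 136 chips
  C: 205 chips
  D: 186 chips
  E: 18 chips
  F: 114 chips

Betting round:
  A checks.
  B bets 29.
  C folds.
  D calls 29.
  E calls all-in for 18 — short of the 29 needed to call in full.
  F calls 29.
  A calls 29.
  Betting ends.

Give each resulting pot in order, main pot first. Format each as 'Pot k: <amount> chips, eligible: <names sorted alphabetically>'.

Contributions: A=29, B=29, D=29, E=18, F=29
Folded: C
Pot levels (distinct totals of non-folded players): 18, 29
Layer 1-18: 18 each from A, B, D, E, F = 18*5 = 90 chips; eligible A, B, D, E, F
Layer 19-29: 11 each from A, B, D, F = 11*4 = 44 chips; eligible A, B, D, F

Pot 1: 90 chips, eligible: A, B, D, E, F
Pot 2: 44 chips, eligible: A, B, D, F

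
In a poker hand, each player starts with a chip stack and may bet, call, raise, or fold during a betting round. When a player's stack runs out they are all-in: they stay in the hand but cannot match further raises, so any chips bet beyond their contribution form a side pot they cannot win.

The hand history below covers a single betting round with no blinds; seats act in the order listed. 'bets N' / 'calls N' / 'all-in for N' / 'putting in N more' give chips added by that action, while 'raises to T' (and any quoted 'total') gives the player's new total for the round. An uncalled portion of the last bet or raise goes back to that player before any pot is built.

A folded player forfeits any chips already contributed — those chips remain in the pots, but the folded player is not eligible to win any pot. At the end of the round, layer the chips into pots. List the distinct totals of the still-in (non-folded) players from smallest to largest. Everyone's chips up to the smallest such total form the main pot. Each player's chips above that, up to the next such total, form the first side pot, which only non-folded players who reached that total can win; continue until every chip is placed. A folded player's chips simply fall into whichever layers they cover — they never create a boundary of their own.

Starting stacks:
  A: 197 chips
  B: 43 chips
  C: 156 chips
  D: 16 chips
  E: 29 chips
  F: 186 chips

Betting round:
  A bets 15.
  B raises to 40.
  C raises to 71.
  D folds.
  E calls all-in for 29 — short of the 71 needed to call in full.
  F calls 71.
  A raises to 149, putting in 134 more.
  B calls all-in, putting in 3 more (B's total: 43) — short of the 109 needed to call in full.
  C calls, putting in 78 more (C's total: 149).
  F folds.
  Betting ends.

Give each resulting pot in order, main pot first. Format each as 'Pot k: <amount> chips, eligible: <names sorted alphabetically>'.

Contributions: A=149, B=43, C=149, E=29, F=71
Folded: D, F
Pot levels (distinct totals of non-folded players): 29, 43, 149
Layer 1-29: 29 each from A, B, C, E, F = 29*5 = 145 chips; eligible A, B, C, E
Layer 30-43: 14 each from A, B, C, F = 14*4 = 56 chips; eligible A, B, C
Layer 44-149: A 106 + C 106 + F 28 = 240 chips; eligible A, C

Pot 1: 145 chips, eligible: A, B, C, E
Pot 2: 56 chips, eligible: A, B, C
Pot 3: 240 chips, eligible: A, C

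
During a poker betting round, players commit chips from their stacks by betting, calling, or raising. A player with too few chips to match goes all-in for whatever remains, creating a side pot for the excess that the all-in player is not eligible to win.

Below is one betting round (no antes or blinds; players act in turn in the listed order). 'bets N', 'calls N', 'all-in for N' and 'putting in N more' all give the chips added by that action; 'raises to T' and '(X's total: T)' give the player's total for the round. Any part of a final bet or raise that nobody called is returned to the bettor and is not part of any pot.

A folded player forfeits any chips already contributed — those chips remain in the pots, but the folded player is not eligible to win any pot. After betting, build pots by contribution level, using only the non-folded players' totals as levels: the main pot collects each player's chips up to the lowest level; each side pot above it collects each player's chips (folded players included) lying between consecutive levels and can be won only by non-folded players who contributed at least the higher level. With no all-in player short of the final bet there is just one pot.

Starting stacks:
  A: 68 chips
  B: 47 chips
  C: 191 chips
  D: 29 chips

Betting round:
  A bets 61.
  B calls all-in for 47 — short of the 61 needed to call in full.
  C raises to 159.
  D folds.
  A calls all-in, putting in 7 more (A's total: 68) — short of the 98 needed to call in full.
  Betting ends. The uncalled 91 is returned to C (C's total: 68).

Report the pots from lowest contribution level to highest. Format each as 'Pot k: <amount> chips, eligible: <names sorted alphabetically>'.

Contributions (after 91 returned to C): A=68, B=47, C=68
Folded: D
Pot levels (distinct totals of non-folded players): 47, 68
Layer 1-47: 47 each from A, B, C = 47*3 = 141 chips; eligible A, B, C
Layer 48-68: 21 each from A, C = 21*2 = 42 chips; eligible A, C

Pot 1: 141 chips, eligible: A, B, C
Pot 2: 42 chips, eligible: A, C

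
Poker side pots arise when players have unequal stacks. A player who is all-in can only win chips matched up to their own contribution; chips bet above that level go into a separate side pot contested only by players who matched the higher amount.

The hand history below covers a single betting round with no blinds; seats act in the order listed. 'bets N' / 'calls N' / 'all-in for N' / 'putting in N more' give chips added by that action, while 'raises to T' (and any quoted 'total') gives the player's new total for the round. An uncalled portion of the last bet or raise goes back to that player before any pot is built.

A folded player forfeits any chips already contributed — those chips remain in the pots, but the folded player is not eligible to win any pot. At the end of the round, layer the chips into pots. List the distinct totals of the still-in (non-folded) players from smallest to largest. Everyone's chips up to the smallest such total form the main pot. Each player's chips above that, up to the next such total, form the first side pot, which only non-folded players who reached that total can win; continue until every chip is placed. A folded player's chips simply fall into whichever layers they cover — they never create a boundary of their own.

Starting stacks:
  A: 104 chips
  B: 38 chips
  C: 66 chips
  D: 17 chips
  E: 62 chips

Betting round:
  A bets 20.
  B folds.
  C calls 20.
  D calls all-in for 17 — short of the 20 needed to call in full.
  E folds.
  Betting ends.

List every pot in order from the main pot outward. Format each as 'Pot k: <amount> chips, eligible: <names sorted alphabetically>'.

Pot 1: 51 chips, eligible: A, C, D
Pot 2: 6 chips, eligible: A, C

Derivation:
Contributions: A=20, C=20, D=17
Folded: B, E
Pot levels (distinct totals of non-folded players): 17, 20
Layer 1-17: 17 each from A, C, D = 17*3 = 51 chips; eligible A, C, D
Layer 18-20: 3 each from A, C = 3*2 = 6 chips; eligible A, C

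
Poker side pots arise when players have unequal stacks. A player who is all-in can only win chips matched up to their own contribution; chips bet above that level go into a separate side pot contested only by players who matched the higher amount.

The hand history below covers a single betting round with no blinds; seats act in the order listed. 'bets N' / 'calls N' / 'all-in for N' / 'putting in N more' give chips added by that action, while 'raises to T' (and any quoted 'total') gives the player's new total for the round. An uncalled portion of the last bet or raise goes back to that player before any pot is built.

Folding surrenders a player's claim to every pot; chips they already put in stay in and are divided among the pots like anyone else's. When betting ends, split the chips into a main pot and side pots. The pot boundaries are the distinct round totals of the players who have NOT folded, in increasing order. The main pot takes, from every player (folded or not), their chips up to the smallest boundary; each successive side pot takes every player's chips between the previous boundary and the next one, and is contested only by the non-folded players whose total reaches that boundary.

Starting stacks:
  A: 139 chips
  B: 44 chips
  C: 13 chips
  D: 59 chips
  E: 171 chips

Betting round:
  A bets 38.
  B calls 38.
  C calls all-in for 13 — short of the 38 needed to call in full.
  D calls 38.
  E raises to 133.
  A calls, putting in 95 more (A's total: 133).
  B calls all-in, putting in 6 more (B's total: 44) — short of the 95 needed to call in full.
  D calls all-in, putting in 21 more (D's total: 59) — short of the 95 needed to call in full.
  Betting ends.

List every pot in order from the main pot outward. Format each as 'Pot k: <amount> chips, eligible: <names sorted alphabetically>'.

Pot 1: 65 chips, eligible: A, B, C, D, E
Pot 2: 124 chips, eligible: A, B, D, E
Pot 3: 45 chips, eligible: A, D, E
Pot 4: 148 chips, eligible: A, E

Derivation:
Contributions: A=133, B=44, C=13, D=59, E=133
Pot levels (distinct totals of non-folded players): 13, 44, 59, 133
Layer 1-13: 13 each from A, B, C, D, E = 13*5 = 65 chips; eligible A, B, C, D, E
Layer 14-44: 31 each from A, B, D, E = 31*4 = 124 chips; eligible A, B, D, E
Layer 45-59: 15 each from A, D, E = 15*3 = 45 chips; eligible A, D, E
Layer 60-133: 74 each from A, E = 74*2 = 148 chips; eligible A, E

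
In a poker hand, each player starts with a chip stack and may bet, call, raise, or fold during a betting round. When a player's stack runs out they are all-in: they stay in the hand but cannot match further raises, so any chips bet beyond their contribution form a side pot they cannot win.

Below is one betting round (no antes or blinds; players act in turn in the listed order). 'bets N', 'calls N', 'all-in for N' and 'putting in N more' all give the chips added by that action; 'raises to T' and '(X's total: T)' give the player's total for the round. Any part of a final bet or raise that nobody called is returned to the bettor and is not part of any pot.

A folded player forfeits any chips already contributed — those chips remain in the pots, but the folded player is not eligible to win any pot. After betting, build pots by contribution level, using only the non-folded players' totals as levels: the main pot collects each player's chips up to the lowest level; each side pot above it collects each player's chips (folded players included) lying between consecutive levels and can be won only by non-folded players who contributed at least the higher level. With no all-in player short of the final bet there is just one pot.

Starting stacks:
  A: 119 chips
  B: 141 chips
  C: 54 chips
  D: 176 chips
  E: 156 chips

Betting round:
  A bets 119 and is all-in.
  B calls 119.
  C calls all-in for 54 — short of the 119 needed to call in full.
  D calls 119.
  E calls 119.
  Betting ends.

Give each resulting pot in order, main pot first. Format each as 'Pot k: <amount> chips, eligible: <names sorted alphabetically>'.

Pot 1: 270 chips, eligible: A, B, C, D, E
Pot 2: 260 chips, eligible: A, B, D, E

Derivation:
Contributions: A=119, B=119, C=54, D=119, E=119
Pot levels (distinct totals of non-folded players): 54, 119
Layer 1-54: 54 each from A, B, C, D, E = 54*5 = 270 chips; eligible A, B, C, D, E
Layer 55-119: 65 each from A, B, D, E = 65*4 = 260 chips; eligible A, B, D, E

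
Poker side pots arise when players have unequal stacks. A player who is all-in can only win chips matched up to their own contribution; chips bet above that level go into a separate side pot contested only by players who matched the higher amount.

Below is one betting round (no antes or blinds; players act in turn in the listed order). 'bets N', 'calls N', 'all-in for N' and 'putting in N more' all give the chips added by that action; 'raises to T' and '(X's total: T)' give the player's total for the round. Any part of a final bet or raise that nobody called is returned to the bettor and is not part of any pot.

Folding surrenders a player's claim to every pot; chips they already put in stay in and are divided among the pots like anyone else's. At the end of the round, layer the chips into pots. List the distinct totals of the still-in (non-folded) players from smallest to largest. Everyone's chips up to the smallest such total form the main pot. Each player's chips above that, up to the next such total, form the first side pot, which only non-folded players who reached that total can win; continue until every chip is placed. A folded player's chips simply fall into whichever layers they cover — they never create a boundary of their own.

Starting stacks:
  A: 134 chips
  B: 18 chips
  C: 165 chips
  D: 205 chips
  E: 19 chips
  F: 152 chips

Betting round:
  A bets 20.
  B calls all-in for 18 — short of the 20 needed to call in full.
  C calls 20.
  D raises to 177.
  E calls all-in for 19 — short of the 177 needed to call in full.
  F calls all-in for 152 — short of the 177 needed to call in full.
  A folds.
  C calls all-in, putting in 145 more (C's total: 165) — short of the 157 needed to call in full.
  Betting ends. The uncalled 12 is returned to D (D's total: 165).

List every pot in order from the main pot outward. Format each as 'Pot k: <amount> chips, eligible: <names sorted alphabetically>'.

Pot 1: 108 chips, eligible: B, C, D, E, F
Pot 2: 5 chips, eligible: C, D, E, F
Pot 3: 400 chips, eligible: C, D, F
Pot 4: 26 chips, eligible: C, D

Derivation:
Contributions (after 12 returned to D): A=20, B=18, C=165, D=165, E=19, F=152
Folded: A
Pot levels (distinct totals of non-folded players): 18, 19, 152, 165
Layer 1-18: 18 each from A, B, C, D, E, F = 18*6 = 108 chips; eligible B, C, D, E, F
Layer 19-19: 1 each from A, C, D, E, F = 1*5 = 5 chips; eligible C, D, E, F
Layer 20-152: A 1 + C 133 + D 133 + F 133 = 400 chips; eligible C, D, F
Layer 153-165: 13 each from C, D = 13*2 = 26 chips; eligible C, D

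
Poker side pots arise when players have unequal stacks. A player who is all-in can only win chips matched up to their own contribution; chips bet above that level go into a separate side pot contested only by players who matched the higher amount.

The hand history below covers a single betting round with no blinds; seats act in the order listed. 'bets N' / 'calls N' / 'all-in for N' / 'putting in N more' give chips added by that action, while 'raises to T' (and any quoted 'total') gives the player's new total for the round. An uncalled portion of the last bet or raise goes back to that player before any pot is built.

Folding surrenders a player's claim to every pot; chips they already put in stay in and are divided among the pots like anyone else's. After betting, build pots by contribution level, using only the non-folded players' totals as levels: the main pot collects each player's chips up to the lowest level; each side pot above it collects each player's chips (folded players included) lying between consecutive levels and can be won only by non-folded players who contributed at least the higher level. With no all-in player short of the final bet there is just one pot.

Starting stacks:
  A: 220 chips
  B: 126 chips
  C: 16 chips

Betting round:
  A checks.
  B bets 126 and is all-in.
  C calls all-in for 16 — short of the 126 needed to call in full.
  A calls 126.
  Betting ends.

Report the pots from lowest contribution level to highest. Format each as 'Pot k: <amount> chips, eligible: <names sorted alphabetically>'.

Contributions: A=126, B=126, C=16
Pot levels (distinct totals of non-folded players): 16, 126
Layer 1-16: 16 each from A, B, C = 16*3 = 48 chips; eligible A, B, C
Layer 17-126: 110 each from A, B = 110*2 = 220 chips; eligible A, B

Pot 1: 48 chips, eligible: A, B, C
Pot 2: 220 chips, eligible: A, B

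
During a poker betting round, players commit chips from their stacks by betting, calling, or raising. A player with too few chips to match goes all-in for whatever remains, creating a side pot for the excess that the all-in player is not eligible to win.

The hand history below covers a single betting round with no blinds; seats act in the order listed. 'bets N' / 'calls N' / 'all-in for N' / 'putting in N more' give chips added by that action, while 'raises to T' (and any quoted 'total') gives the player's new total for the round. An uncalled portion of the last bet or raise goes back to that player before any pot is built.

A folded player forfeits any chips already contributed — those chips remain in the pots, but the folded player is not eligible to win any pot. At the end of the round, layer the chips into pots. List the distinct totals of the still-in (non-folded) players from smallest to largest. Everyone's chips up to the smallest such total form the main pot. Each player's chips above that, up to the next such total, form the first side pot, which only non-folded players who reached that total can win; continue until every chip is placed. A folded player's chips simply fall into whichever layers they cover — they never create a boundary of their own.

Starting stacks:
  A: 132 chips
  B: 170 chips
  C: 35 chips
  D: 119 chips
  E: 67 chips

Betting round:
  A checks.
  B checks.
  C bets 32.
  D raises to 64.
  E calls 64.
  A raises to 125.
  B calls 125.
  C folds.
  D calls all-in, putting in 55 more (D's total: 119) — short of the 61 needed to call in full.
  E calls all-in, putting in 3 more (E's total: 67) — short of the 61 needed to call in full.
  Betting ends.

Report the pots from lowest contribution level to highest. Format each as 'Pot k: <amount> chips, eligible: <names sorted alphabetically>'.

Contributions: A=125, B=125, C=32, D=119, E=67
Folded: C
Pot levels (distinct totals of non-folded players): 67, 119, 125
Layer 1-67: A 67 + B 67 + C 32 + D 67 + E 67 = 300 chips; eligible A, B, D, E
Layer 68-119: 52 each from A, B, D = 52*3 = 156 chips; eligible A, B, D
Layer 120-125: 6 each from A, B = 6*2 = 12 chips; eligible A, B

Pot 1: 300 chips, eligible: A, B, D, E
Pot 2: 156 chips, eligible: A, B, D
Pot 3: 12 chips, eligible: A, B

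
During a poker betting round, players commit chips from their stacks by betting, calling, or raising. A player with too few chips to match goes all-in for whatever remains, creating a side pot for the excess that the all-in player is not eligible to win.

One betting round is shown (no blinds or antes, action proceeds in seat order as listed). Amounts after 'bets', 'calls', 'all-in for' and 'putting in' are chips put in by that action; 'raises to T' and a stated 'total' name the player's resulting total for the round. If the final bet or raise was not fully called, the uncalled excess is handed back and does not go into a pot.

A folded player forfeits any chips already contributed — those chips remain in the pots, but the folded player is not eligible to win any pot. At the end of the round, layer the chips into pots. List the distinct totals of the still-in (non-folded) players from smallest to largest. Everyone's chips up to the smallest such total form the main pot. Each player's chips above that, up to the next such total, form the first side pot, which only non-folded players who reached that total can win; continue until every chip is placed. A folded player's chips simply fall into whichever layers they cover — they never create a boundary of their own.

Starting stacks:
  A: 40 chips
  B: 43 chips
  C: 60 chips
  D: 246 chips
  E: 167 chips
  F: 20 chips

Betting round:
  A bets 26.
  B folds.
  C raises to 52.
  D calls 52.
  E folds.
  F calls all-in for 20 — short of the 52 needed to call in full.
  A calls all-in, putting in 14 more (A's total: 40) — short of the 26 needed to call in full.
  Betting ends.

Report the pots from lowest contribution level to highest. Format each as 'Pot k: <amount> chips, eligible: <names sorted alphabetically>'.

Contributions: A=40, C=52, D=52, F=20
Folded: B, E
Pot levels (distinct totals of non-folded players): 20, 40, 52
Layer 1-20: 20 each from A, C, D, F = 20*4 = 80 chips; eligible A, C, D, F
Layer 21-40: 20 each from A, C, D = 20*3 = 60 chips; eligible A, C, D
Layer 41-52: 12 each from C, D = 12*2 = 24 chips; eligible C, D

Pot 1: 80 chips, eligible: A, C, D, F
Pot 2: 60 chips, eligible: A, C, D
Pot 3: 24 chips, eligible: C, D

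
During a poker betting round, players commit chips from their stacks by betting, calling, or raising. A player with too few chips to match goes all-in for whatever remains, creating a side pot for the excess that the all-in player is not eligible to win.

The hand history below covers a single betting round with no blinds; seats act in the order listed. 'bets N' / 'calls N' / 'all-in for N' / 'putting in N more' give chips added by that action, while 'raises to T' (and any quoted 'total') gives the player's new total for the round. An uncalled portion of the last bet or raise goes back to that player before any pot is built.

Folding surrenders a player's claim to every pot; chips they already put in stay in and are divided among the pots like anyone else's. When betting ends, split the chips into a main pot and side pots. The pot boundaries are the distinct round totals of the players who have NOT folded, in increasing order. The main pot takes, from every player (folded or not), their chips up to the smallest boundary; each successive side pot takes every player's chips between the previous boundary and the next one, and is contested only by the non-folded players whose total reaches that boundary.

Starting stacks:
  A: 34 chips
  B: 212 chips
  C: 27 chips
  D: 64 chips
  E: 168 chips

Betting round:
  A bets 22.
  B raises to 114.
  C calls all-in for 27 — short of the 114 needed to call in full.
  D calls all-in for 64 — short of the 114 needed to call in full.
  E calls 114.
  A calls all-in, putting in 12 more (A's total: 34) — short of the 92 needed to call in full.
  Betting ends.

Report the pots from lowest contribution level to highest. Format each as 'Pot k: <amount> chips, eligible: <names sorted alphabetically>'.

Pot 1: 135 chips, eligible: A, B, C, D, E
Pot 2: 28 chips, eligible: A, B, D, E
Pot 3: 90 chips, eligible: B, D, E
Pot 4: 100 chips, eligible: B, E

Derivation:
Contributions: A=34, B=114, C=27, D=64, E=114
Pot levels (distinct totals of non-folded players): 27, 34, 64, 114
Layer 1-27: 27 each from A, B, C, D, E = 27*5 = 135 chips; eligible A, B, C, D, E
Layer 28-34: 7 each from A, B, D, E = 7*4 = 28 chips; eligible A, B, D, E
Layer 35-64: 30 each from B, D, E = 30*3 = 90 chips; eligible B, D, E
Layer 65-114: 50 each from B, E = 50*2 = 100 chips; eligible B, E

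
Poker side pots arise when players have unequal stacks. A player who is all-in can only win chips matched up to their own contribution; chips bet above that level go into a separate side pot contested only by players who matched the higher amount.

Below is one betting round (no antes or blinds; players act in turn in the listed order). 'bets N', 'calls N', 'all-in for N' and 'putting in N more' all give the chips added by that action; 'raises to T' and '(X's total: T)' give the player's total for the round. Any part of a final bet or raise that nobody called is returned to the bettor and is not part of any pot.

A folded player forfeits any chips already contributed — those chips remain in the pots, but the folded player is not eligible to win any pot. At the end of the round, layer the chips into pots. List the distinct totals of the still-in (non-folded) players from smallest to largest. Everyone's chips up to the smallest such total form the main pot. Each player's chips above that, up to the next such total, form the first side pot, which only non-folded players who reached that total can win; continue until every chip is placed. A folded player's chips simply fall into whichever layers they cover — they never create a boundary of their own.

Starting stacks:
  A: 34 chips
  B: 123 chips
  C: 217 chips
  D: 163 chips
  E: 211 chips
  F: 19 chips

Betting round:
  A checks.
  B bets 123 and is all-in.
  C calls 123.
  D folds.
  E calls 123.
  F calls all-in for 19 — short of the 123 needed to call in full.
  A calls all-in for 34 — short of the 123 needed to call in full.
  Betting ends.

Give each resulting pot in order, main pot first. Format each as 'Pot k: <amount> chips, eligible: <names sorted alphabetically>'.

Pot 1: 95 chips, eligible: A, B, C, E, F
Pot 2: 60 chips, eligible: A, B, C, E
Pot 3: 267 chips, eligible: B, C, E

Derivation:
Contributions: A=34, B=123, C=123, E=123, F=19
Folded: D
Pot levels (distinct totals of non-folded players): 19, 34, 123
Layer 1-19: 19 each from A, B, C, E, F = 19*5 = 95 chips; eligible A, B, C, E, F
Layer 20-34: 15 each from A, B, C, E = 15*4 = 60 chips; eligible A, B, C, E
Layer 35-123: 89 each from B, C, E = 89*3 = 267 chips; eligible B, C, E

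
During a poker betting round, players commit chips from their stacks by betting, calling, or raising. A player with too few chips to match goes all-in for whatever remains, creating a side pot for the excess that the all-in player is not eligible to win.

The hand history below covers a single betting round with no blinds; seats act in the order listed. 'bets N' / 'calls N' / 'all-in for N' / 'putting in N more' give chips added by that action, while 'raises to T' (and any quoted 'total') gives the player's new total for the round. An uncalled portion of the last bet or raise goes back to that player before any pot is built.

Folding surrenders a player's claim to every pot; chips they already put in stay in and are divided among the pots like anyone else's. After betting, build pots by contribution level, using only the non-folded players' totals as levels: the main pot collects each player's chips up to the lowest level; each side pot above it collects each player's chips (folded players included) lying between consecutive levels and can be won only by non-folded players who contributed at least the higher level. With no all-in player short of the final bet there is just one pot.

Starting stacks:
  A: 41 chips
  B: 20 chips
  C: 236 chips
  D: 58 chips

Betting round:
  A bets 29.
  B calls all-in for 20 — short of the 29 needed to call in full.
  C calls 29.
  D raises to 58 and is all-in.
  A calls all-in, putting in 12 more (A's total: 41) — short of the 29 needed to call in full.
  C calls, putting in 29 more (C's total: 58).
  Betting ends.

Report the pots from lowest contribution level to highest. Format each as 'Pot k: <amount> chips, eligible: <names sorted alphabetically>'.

Contributions: A=41, B=20, C=58, D=58
Pot levels (distinct totals of non-folded players): 20, 41, 58
Layer 1-20: 20 each from A, B, C, D = 20*4 = 80 chips; eligible A, B, C, D
Layer 21-41: 21 each from A, C, D = 21*3 = 63 chips; eligible A, C, D
Layer 42-58: 17 each from C, D = 17*2 = 34 chips; eligible C, D

Pot 1: 80 chips, eligible: A, B, C, D
Pot 2: 63 chips, eligible: A, C, D
Pot 3: 34 chips, eligible: C, D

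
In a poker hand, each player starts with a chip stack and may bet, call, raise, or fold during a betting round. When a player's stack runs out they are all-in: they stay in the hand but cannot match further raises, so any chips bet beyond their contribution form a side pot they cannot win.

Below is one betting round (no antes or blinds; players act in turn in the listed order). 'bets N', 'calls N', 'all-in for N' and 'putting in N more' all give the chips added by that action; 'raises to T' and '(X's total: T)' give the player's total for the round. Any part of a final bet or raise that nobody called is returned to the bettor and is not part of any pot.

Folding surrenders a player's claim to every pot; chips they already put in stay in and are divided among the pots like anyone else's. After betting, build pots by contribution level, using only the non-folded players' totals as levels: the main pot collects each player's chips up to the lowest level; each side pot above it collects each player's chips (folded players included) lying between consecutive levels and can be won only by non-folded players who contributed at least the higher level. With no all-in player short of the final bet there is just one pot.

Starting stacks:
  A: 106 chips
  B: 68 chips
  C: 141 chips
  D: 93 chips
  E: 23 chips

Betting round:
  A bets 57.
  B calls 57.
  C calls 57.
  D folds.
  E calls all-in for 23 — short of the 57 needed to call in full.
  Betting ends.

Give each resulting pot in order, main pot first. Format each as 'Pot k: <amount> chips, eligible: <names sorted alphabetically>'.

Contributions: A=57, B=57, C=57, E=23
Folded: D
Pot levels (distinct totals of non-folded players): 23, 57
Layer 1-23: 23 each from A, B, C, E = 23*4 = 92 chips; eligible A, B, C, E
Layer 24-57: 34 each from A, B, C = 34*3 = 102 chips; eligible A, B, C

Pot 1: 92 chips, eligible: A, B, C, E
Pot 2: 102 chips, eligible: A, B, C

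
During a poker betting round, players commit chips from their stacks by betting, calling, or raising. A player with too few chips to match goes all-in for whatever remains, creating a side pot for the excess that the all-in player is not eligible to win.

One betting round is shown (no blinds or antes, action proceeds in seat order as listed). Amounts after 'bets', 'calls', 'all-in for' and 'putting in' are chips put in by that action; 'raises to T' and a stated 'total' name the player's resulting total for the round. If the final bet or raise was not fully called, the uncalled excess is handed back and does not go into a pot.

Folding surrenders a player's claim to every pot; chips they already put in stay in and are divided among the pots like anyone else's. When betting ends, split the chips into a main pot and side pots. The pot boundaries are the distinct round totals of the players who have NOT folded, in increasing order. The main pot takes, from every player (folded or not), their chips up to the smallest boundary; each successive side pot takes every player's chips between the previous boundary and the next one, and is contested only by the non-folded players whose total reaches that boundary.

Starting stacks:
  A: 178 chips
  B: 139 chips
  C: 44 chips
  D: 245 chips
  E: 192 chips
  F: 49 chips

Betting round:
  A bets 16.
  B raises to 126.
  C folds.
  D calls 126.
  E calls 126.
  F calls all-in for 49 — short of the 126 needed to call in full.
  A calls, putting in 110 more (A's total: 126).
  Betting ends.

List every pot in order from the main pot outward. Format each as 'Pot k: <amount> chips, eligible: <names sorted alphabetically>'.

Contributions: A=126, B=126, D=126, E=126, F=49
Folded: C
Pot levels (distinct totals of non-folded players): 49, 126
Layer 1-49: 49 each from A, B, D, E, F = 49*5 = 245 chips; eligible A, B, D, E, F
Layer 50-126: 77 each from A, B, D, E = 77*4 = 308 chips; eligible A, B, D, E

Pot 1: 245 chips, eligible: A, B, D, E, F
Pot 2: 308 chips, eligible: A, B, D, E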